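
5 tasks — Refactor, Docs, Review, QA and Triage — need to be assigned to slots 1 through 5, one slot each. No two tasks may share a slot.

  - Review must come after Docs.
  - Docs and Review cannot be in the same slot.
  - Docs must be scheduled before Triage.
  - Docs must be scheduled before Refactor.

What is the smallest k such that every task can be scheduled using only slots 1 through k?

5

The precedence chain requires at least 2 distinct slots.
With at most 1 per slot and 5 tasks, at least 5 slots are needed.
5 works (last occupied slot: 5): for example Refactor in 2, Docs in 1, Review in 3, QA in 5, Triage in 4.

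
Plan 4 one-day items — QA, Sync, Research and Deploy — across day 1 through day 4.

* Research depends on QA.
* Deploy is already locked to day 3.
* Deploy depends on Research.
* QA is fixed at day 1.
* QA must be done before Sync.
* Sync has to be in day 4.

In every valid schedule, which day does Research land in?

QA is fixed at day 1 and must come before Research, so Research is at least day 2.
Deploy is fixed at day 3 and must come after Research, so Research is at most day 2.
So Research must be day 2.

day 2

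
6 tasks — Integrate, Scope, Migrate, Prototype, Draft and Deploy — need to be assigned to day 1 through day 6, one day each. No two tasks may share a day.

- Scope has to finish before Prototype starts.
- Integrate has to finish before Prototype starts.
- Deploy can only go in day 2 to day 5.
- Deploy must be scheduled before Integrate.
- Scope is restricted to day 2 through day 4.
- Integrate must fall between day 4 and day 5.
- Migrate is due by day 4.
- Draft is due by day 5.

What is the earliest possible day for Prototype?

day 6

Precedence pushes Prototype to at least day 5.
Prototype at day 6 is achievable: Migrate -> day 1; Integrate -> day 4; Draft -> day 5; Scope -> day 2; Prototype -> day 6; Deploy -> day 3.
Nothing earlier works — the capacity limit rule out every day before day 6.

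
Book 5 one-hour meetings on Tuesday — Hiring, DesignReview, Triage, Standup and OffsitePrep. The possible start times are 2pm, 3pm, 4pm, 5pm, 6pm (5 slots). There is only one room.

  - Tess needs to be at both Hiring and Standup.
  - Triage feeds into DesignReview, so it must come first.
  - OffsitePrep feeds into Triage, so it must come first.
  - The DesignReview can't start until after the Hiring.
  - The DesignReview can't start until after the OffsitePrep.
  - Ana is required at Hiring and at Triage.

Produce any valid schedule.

OffsitePrep=2pm; Hiring=4pm; Standup=6pm; DesignReview=5pm; Triage=3pm

Checking: Triage(3pm) before DesignReview(5pm); OffsitePrep(2pm) before DesignReview(5pm); Hiring(4pm) before DesignReview(5pm); OffsitePrep(2pm) before Triage(3pm); Hiring(4pm) != Standup(6pm); Hiring(4pm) != Triage(3pm); max 1 per slot (cap 1).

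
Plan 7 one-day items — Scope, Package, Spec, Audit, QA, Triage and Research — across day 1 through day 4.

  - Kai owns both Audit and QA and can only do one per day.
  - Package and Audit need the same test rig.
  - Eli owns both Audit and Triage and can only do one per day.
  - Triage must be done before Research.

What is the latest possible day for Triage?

day 3

Downstream work caps Triage at day 3.
Triage at day 3 is achievable: Triage=day 3; Scope=day 1; Spec=day 1; QA=day 1; Research=day 4; Package=day 1; Audit=day 2.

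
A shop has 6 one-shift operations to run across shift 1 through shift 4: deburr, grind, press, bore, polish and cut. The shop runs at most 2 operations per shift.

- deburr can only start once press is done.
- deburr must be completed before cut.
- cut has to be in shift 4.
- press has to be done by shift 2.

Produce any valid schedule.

bore -> shift 2; cut -> shift 4; deburr -> shift 2; polish -> shift 3; press -> shift 1; grind -> shift 1

Checking: press(shift 1) before deburr(shift 2); deburr(shift 2) before cut(shift 4); press=shift 1 in [shift 1,shift 2]; cut=shift 4 in [shift 4,shift 4]; max 2 per shift (cap 2).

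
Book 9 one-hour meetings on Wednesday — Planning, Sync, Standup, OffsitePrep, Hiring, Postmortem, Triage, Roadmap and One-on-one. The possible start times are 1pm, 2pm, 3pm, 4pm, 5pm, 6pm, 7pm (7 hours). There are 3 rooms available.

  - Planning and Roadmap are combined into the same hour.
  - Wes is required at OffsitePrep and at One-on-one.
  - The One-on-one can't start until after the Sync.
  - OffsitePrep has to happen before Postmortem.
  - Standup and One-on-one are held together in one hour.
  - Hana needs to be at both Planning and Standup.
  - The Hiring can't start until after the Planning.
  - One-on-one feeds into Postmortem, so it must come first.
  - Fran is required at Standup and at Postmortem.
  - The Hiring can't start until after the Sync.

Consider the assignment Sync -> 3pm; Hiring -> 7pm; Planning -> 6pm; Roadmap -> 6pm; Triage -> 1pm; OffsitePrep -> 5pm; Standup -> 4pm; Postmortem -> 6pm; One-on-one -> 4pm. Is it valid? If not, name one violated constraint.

Hana needs to be at both Planning and Standup — holds.
OffsitePrep has to happen before Postmortem — holds.
The Hiring can't start until after the Planning — holds.
One-on-one feeds into Postmortem, so it must come first — holds.
The Hiring can't start until after the Sync — holds.
The One-on-one can't start until after the Sync — holds.
Standup and One-on-one are held together in one hour — holds.
Fran is required at Standup and at Postmortem — holds.
Wes is required at OffsitePrep and at One-on-one — holds.
There are 3 rooms available — holds.
Planning and Roadmap are combined into the same hour — holds.

Yes, all constraints hold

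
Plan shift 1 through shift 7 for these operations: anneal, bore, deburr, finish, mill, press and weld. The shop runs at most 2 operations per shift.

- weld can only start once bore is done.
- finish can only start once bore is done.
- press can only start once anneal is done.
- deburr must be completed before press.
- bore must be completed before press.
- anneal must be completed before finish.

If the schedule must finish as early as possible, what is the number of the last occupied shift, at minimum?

The precedence chain requires at least 2 distinct shifts.
With at most 2 per shift and 7 operations, at least 4 shifts are needed.
4 works (last occupied shift: shift 4): for example anneal in shift 1, weld in shift 3, deburr in shift 2, finish in shift 2, mill in shift 4, bore in shift 1, press in shift 3.

shift 4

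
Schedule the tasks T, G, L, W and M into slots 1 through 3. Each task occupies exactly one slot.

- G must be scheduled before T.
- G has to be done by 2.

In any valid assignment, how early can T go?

Precedence pushes T to at least 2.
T at 2 is achievable: L=1, W=1, G=1, T=2, M=1.

2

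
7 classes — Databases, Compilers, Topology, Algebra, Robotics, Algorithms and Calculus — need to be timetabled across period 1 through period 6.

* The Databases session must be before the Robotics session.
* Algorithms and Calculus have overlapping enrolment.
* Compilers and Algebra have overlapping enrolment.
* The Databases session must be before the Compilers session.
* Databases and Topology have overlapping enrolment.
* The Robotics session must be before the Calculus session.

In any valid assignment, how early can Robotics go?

Precedence pushes Robotics to at least period 2; downstream work caps Robotics at period 5.
Robotics at period 2 is achievable: Compilers -> period 2, Robotics -> period 2, Algorithms -> period 1, Algebra -> period 1, Databases -> period 1, Calculus -> period 3, Topology -> period 2.

period 2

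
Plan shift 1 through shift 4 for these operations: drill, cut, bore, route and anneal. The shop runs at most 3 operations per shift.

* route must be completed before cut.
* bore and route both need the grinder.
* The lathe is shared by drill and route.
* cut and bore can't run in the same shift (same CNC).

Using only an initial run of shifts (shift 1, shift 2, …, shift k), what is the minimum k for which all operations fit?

The precedence chain requires at least 2 distinct shifts.
With at most 3 per shift and 5 operations, at least 2 shifts are needed.
Could 2 shifts be enough, i.e. nothing placed later than shift 2? No: cut must come after route (at shift 1 or later) → {shift 2}; route must come before cut (at shift 2 or earlier) → {shift 1}; bore can't share with cut (shift 2) → {shift 1}; route can't share with bore (shift 1) → nothing is left.
So 2 shifts is not enough.
3 works (last occupied shift: shift 3): for example route=shift 1, cut=shift 2, anneal=shift 1, bore=shift 3, drill=shift 2.

3 shifts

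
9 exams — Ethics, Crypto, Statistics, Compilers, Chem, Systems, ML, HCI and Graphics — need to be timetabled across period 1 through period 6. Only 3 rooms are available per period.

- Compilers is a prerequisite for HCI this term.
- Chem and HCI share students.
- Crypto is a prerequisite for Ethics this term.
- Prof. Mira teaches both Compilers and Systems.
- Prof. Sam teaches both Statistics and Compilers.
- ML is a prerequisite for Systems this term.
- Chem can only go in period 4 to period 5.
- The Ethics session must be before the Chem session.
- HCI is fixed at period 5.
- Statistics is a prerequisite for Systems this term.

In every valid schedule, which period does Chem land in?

period 4

Chem's window is period 4–period 5.
HCI is fixed at period 5, and Chem can't share a period with HCI.
So Chem must be period 4.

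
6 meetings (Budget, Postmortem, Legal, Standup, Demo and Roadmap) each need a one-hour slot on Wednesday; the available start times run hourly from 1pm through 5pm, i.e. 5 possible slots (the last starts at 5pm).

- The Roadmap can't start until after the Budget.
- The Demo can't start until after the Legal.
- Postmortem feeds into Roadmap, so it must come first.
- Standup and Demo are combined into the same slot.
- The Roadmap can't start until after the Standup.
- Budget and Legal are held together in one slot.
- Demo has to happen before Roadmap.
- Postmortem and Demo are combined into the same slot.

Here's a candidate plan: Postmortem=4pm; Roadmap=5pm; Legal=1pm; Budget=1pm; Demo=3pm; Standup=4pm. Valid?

No. Standup and Demo are combined into the same slot is not satisfied.

Budget and Legal are held together in one slot — holds.
The Demo can't start until after the Legal — holds.
The Roadmap can't start until after the Budget — holds.
Demo has to happen before Roadmap — holds.
Postmortem and Demo are combined into the same slot — violated.
Postmortem feeds into Roadmap, so it must come first — holds.
The Roadmap can't start until after the Standup — holds.
Standup and Demo are combined into the same slot — violated.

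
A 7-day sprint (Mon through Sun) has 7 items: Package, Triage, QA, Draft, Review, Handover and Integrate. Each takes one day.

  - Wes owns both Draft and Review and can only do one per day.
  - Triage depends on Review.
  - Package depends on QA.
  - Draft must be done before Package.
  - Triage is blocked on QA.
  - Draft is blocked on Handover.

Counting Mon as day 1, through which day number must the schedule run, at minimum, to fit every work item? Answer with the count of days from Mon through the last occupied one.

3 days

The precedence chain requires at least 3 distinct days.
3 works (last occupied day: Wed): for example Integrate in Mon, Handover in Mon, Review in Mon, Draft in Tue, QA in Mon, Package in Wed, Triage in Tue.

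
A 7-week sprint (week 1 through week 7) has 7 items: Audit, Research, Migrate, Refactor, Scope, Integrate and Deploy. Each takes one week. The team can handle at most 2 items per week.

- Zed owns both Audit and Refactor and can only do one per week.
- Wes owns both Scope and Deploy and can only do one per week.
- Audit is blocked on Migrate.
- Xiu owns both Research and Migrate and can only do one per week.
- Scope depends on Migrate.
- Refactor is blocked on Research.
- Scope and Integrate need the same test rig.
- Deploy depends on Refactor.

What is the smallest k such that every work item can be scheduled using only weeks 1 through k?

4

The precedence chain requires at least 3 distinct weeks.
With at most 2 per week and 7 work items, at least 4 weeks are needed.
4 works (last occupied week: week 4): for example Research=week 2, Deploy=week 4, Refactor=week 3, Audit=week 2, Migrate=week 1, Scope=week 3, Integrate=week 1.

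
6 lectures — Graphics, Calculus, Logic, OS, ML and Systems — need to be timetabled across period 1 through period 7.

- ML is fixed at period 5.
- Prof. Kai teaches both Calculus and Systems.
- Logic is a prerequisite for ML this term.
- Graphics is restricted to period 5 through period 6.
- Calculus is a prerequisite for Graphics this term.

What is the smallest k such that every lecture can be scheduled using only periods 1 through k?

The precedence chain requires at least 2 distinct periods.
Graphics can't be placed before period 5, so the schedule must run through at least period 5.
5 works (last occupied period: period 5): for example Systems=period 2, Graphics=period 5, ML=period 5, Logic=period 1, OS=period 1, Calculus=period 1.

5 periods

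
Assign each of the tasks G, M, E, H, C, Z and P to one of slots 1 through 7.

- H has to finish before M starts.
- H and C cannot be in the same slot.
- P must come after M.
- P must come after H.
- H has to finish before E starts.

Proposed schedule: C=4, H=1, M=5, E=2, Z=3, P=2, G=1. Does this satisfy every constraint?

Invalid. P must come after M.

H has to finish before M starts — holds.
P must come after H — holds.
H and C cannot be in the same slot — holds.
H has to finish before E starts — holds.
P must come after M — violated.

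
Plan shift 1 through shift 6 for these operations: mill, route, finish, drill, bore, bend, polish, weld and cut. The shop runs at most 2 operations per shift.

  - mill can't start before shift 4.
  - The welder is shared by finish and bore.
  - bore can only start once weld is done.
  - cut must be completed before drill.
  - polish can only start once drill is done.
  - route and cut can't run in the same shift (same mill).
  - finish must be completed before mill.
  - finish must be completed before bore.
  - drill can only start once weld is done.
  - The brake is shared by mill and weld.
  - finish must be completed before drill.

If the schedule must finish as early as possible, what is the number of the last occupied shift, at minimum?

5

The precedence chain requires at least 3 distinct shifts.
With at most 2 per shift and 9 operations, at least 5 shifts are needed.
mill can't be placed before shift 4, so the schedule must run through at least shift 4.
5 works (last occupied shift: shift 5): for example route in shift 3, polish in shift 4, finish in shift 1, drill in shift 3, cut in shift 2, bore in shift 2, bend in shift 5, mill in shift 4, weld in shift 1.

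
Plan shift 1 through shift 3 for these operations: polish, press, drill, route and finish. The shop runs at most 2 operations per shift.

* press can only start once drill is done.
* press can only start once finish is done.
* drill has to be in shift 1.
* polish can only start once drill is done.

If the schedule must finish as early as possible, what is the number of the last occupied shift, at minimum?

3

The precedence chain requires at least 2 distinct shifts.
With at most 2 per shift and 5 operations, at least 3 shifts are needed.
3 works (last occupied shift: shift 3): for example press -> shift 2, route -> shift 3, finish -> shift 1, drill -> shift 1, polish -> shift 2.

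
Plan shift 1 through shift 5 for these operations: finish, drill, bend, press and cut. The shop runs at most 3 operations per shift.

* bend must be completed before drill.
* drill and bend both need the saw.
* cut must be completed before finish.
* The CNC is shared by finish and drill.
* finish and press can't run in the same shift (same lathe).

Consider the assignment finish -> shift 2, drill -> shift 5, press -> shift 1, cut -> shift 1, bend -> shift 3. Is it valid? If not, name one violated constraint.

The CNC is shared by finish and drill — holds.
finish and press can't run in the same shift (same lathe) — holds.
The shop runs at most 3 operations per shift — holds.
cut must be completed before finish — holds.
drill and bend both need the saw — holds.
bend must be completed before drill — holds.

Yes, all constraints hold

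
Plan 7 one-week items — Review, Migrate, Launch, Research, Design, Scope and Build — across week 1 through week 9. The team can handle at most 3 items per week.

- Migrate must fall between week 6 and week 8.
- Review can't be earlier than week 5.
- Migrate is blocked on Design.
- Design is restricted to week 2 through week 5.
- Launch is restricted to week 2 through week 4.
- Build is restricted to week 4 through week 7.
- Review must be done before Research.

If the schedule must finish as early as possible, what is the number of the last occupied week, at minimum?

The precedence chain requires at least 2 distinct weeks.
With at most 3 per week and 7 tasks, at least 3 weeks are needed.
Migrate can't be placed before week 6, so the schedule must run through at least week 6.
6 works (last occupied week: week 6): for example Migrate -> week 6; Scope -> week 1; Build -> week 4; Design -> week 2; Launch -> week 2; Review -> week 5; Research -> week 6.

6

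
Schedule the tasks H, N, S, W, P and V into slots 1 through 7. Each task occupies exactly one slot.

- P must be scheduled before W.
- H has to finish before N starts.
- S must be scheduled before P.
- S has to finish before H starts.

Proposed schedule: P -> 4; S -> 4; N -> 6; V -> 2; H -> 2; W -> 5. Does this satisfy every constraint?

S has to finish before H starts — violated.
H has to finish before N starts — holds.
S must be scheduled before P — violated.
P must be scheduled before W — holds.

No. S has to finish before H starts is not satisfied.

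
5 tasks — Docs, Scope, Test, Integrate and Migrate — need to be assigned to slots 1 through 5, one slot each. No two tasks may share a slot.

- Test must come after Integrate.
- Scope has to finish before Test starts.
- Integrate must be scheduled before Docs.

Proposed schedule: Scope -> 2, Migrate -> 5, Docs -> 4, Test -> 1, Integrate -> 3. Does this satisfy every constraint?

Integrate must be scheduled before Docs — holds.
Test must come after Integrate — violated.
Scope has to finish before Test starts — violated.
No two tasks may share a slot — holds.

No. Test must come after Integrate is not satisfied.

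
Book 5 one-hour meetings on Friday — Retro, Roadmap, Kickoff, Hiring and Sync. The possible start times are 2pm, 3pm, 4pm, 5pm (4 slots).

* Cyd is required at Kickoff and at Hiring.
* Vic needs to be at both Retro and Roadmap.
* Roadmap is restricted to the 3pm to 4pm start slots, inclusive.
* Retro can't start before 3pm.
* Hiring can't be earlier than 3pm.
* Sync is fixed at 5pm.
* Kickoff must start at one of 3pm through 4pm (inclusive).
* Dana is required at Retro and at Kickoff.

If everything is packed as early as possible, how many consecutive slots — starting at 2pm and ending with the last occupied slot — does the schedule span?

Sync can't be placed before 5pm — that is slot 4 counting from 2pm — so the schedule must run through at least 4 slots.
4 works (last occupied slot: 5pm): for example Retro in 4pm, Roadmap in 3pm, Hiring in 4pm, Kickoff in 3pm, Sync in 5pm.

4 slots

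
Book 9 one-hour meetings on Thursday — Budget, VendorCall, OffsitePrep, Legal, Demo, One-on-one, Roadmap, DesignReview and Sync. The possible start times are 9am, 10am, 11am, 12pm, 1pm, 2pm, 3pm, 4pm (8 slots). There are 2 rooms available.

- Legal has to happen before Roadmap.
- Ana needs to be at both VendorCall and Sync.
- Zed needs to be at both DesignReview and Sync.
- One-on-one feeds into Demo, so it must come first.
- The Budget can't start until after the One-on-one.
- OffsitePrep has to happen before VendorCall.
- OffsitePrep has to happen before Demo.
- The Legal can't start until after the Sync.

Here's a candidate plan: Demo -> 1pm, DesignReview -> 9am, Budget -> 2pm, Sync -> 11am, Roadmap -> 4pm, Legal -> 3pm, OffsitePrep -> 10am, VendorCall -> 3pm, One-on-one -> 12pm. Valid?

Yes, all constraints hold

The Budget can't start until after the One-on-one — holds.
OffsitePrep has to happen before VendorCall — holds.
There are 2 rooms available — holds.
The Legal can't start until after the Sync — holds.
Ana needs to be at both VendorCall and Sync — holds.
Legal has to happen before Roadmap — holds.
One-on-one feeds into Demo, so it must come first — holds.
Zed needs to be at both DesignReview and Sync — holds.
OffsitePrep has to happen before Demo — holds.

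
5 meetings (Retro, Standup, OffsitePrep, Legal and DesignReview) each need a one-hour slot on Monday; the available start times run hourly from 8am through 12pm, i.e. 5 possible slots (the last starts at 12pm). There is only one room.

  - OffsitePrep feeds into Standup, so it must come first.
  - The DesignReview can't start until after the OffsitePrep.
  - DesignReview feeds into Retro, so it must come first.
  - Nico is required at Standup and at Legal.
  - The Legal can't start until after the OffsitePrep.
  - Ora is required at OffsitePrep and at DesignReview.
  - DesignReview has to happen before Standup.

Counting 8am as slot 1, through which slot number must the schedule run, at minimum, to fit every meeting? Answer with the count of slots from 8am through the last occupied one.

5 slots

The precedence chain requires at least 3 distinct slots.
With at most 1 per slot and 5 meetings, at least 5 slots are needed.
5 works (last occupied slot: 12pm): for example Legal=12pm; Retro=11am; Standup=10am; OffsitePrep=8am; DesignReview=9am.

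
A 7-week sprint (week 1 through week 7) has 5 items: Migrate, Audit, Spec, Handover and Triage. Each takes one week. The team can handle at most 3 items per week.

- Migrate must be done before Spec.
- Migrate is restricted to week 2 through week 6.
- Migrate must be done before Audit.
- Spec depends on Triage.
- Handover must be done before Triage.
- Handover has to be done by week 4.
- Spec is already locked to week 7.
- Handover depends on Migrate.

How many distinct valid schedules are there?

33

Splitting on Migrate: it can be week 2 (25), week 3 (8). Listing each branch's schedules as (Audit, Spec, Handover, Triage) by week number:
Migrate=week 2: (3,7,3,4) (3,7,3,5) (3,7,3,6) (3,7,4,5) (3,7,4,6) (4,7,3,4) (4,7,3,5) (4,7,3,6) (4,7,4,5) (4,7,4,6) (5,7,3,4) (5,7,3,5) (5,7,3,6) (5,7,4,5) (5,7,4,6) (6,7,3,4) (6,7,3,5) (6,7,3,6) (6,7,4,5) (6,7,4,6) (7,7,3,4) (7,7,3,5) (7,7,3,6) (7,7,4,5) (7,7,4,6) — 25.
Migrate=week 3: (4,7,4,5) (4,7,4,6) (5,7,4,5) (5,7,4,6) (6,7,4,5) (6,7,4,6) (7,7,4,5) (7,7,4,6) — 8.
Summing: 25 + 8 = 33.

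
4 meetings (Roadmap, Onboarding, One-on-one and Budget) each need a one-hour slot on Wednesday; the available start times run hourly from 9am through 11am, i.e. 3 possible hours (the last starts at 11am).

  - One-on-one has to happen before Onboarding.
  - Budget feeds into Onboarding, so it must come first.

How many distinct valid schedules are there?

Splitting on Roadmap: it can be 9am (5), 10am (5), 11am (5). Listing each branch's schedules as (Onboarding, One-on-one, Budget):
Roadmap=9am: (10am,9am,9am) (11am,9am,9am) (11am,9am,10am) (11am,10am,9am) (11am,10am,10am) — 5.
Roadmap=10am: (10am,9am,9am) (11am,9am,9am) (11am,9am,10am) (11am,10am,9am) (11am,10am,10am) — 5.
Roadmap=11am: (10am,9am,9am) (11am,9am,9am) (11am,9am,10am) (11am,10am,9am) (11am,10am,10am) — 5.
Summing: 5 + 5 + 5 = 15.

15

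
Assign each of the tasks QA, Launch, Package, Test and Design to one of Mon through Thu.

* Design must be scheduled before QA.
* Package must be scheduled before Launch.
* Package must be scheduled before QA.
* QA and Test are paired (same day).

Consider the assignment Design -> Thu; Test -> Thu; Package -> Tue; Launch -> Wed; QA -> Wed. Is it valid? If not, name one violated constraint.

Invalid. Design must be scheduled before QA.

Design must be scheduled before QA — violated.
QA and Test are paired (same day) — violated.
Package must be scheduled before QA — holds.
Package must be scheduled before Launch — holds.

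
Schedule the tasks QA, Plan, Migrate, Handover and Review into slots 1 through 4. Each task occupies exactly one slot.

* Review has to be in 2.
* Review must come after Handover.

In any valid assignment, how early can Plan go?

1

Plan at 1 is achievable: Migrate -> 1; Review -> 2; QA -> 1; Plan -> 1; Handover -> 1.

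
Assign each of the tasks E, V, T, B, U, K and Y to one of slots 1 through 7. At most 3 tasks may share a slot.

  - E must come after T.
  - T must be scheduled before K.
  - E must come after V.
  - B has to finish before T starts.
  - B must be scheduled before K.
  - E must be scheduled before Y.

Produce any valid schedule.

V=1; K=3; U=1; T=2; Y=4; B=1; E=3

Checking: T(2) before E(3); E(3) before Y(4); V(1) before E(3); B(1) before K(3); T(2) before K(3); B(1) before T(2); max 3 per slot (cap 3).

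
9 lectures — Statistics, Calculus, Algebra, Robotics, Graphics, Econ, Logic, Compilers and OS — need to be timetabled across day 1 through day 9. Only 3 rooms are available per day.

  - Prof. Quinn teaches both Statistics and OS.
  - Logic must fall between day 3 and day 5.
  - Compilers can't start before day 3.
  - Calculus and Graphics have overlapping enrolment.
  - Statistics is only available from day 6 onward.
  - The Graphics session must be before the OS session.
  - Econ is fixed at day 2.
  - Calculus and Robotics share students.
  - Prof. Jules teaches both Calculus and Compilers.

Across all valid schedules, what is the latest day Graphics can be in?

Downstream work caps Graphics at day 8.
Graphics at day 8 is achievable: Robotics=day 2, Calculus=day 1, Econ=day 2, Statistics=day 6, Graphics=day 8, Algebra=day 1, Compilers=day 3, OS=day 9, Logic=day 3.

day 8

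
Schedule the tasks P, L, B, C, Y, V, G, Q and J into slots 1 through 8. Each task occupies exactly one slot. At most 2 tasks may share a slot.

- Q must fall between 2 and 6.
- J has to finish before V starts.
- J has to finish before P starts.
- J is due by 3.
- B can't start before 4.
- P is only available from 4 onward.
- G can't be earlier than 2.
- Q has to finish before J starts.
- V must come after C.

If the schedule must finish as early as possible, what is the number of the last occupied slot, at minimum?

The precedence chain requires at least 3 distinct slots.
With at most 2 per slot and 9 tasks, at least 5 slots are needed.
P can't be placed before 4, so the schedule must run through at least slot 4.
5 works (last occupied slot: 5): for example L in 1; Q in 2; V in 5; G in 2; Y in 3; B in 4; J in 3; P in 4; C in 1.

5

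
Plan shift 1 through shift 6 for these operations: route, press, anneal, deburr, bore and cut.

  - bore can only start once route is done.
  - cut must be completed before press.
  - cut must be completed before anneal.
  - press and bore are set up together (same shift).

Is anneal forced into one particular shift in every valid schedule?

No

anneal can be shift 2 (e.g. deburr=shift 1; anneal=shift 2; press=shift 2; bore=shift 2; cut=shift 1; route=shift 1) or shift 3 (e.g. deburr in shift 1; route in shift 1; bore in shift 2; anneal in shift 3; press in shift 2; cut in shift 1).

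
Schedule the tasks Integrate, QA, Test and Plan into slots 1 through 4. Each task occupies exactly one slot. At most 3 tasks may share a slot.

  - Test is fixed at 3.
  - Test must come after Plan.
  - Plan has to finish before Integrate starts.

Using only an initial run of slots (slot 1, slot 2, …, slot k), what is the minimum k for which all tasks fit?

The precedence chain requires at least 2 distinct slots.
With at most 3 per slot and 4 tasks, at least 2 slots are needed.
Test can't be placed before 3, so the schedule must run through at least slot 3.
3 works (last occupied slot: 3): for example QA -> 1; Test -> 3; Plan -> 1; Integrate -> 2.

3 slots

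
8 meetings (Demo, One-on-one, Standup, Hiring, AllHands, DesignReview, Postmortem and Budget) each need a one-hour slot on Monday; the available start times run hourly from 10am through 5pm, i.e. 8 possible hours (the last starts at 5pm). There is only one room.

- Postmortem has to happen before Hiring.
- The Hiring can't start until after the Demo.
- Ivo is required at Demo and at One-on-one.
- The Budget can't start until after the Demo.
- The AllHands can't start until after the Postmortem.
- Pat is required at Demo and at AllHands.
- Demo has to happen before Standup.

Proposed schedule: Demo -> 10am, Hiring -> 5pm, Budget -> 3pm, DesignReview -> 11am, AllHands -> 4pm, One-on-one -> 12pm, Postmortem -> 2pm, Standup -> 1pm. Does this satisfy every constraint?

The AllHands can't start until after the Postmortem — holds.
The Budget can't start until after the Demo — holds.
Demo has to happen before Standup — holds.
Pat is required at Demo and at AllHands — holds.
Postmortem has to happen before Hiring — holds.
The Hiring can't start until after the Demo — holds.
Ivo is required at Demo and at One-on-one — holds.
There is only one room — holds.

Yes, all constraints hold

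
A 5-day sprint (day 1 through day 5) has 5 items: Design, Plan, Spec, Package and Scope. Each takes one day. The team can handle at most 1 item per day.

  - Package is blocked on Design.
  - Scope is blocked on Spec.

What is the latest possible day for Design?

day 4

Downstream work caps Design at day 4.
Design at day 4 is achievable: Scope -> day 2, Spec -> day 1, Package -> day 5, Design -> day 4, Plan -> day 3.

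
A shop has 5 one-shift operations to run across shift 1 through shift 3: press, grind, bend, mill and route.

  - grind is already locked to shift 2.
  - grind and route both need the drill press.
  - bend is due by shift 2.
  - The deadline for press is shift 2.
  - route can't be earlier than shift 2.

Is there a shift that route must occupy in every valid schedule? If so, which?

shift 3

route's window is shift 2–shift 3.
grind is fixed at shift 2, and route can't share a shift with grind.
So route must be shift 3.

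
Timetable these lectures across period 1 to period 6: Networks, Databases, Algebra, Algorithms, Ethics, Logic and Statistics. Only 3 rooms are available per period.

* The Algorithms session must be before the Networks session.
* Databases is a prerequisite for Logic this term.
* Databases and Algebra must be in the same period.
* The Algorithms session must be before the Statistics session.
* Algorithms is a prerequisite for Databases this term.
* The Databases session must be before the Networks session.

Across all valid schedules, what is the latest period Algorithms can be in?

period 4

Downstream work caps Algorithms at period 4.
Algorithms at period 4 is achievable: Ethics in period 1; Logic in period 6; Databases in period 5; Networks in period 6; Statistics in period 5; Algebra in period 5; Algorithms in period 4.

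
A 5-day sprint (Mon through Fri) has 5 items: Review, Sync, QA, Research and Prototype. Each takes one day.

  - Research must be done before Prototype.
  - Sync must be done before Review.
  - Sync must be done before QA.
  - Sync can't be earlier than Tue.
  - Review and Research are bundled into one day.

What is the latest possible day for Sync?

Wed

Sync is available from Tue; downstream work caps Sync at Wed.
Sync at Wed is achievable: QA -> Thu, Sync -> Wed, Prototype -> Fri, Research -> Thu, Review -> Thu.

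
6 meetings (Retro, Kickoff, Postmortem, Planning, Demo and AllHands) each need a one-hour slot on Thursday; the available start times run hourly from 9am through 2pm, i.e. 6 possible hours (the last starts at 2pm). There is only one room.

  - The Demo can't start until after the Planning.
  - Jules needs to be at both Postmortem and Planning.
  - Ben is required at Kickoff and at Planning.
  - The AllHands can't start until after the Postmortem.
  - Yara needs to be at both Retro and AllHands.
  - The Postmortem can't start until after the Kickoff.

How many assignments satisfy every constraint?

60

Splitting on Kickoff: it can be 9am (30), 10am (18), 11am (9), 12pm (3). Listing each branch's schedules as (Retro, Postmortem, Planning, Demo, AllHands):
Kickoff=9am: (10am,11am,12pm,1pm,2pm) (10am,11am,12pm,2pm,1pm) (10am,11am,1pm,2pm,12pm) (10am,12pm,11am,1pm,2pm) (10am,12pm,11am,2pm,1pm) (10am,1pm,11am,12pm,2pm) (11am,10am,12pm,1pm,2pm) (11am,10am,12pm,2pm,1pm) (11am,10am,1pm,2pm,12pm) (11am,12pm,10am,1pm,2pm) (11am,12pm,10am,2pm,1pm) (11am,1pm,10am,12pm,2pm) (12pm,10am,11am,1pm,2pm) (12pm,10am,11am,2pm,1pm) (12pm,10am,1pm,2pm,11am) (12pm,11am,10am,1pm,2pm) (12pm,11am,10am,2pm,1pm) (12pm,1pm,10am,11am,2pm) (1pm,10am,11am,12pm,2pm) (1pm,10am,11am,2pm,12pm) (1pm,10am,12pm,2pm,11am) (1pm,11am,10am,12pm,2pm) (1pm,11am,10am,2pm,12pm) (1pm,12pm,10am,11am,2pm) (2pm,10am,11am,12pm,1pm) (2pm,10am,11am,1pm,12pm) (2pm,10am,12pm,1pm,11am) (2pm,11am,10am,12pm,1pm) (2pm,11am,10am,1pm,12pm) (2pm,12pm,10am,11am,1pm) — 30.
Kickoff=10am: (9am,11am,12pm,1pm,2pm) (9am,11am,12pm,2pm,1pm) (9am,11am,1pm,2pm,12pm) (9am,12pm,11am,1pm,2pm) (9am,12pm,11am,2pm,1pm) (9am,1pm,11am,12pm,2pm) (11am,12pm,9am,1pm,2pm) (11am,12pm,9am,2pm,1pm) (11am,1pm,9am,12pm,2pm) (12pm,11am,9am,1pm,2pm) (12pm,11am,9am,2pm,1pm) (12pm,1pm,9am,11am,2pm) (1pm,11am,9am,12pm,2pm) (1pm,11am,9am,2pm,12pm) (1pm,12pm,9am,11am,2pm) (2pm,11am,9am,12pm,1pm) (2pm,11am,9am,1pm,12pm) (2pm,12pm,9am,11am,1pm) — 18.
Kickoff=11am: (9am,12pm,10am,1pm,2pm) (9am,12pm,10am,2pm,1pm) (9am,1pm,10am,12pm,2pm) (10am,12pm,9am,1pm,2pm) (10am,12pm,9am,2pm,1pm) (10am,1pm,9am,12pm,2pm) (12pm,1pm,9am,10am,2pm) (1pm,12pm,9am,10am,2pm) (2pm,12pm,9am,10am,1pm) — 9.
Kickoff=12pm: (9am,1pm,10am,11am,2pm) (10am,1pm,9am,11am,2pm) (11am,1pm,9am,10am,2pm) — 3.
Summing: 30 + 18 + 9 + 3 = 60.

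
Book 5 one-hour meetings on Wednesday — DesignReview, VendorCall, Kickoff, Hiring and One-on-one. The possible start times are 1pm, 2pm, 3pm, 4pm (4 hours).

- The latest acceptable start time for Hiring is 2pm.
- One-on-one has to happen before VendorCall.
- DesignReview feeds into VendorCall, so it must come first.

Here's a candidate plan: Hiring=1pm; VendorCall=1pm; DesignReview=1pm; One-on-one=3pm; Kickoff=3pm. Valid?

Invalid. One-on-one has to happen before VendorCall.

DesignReview feeds into VendorCall, so it must come first — violated.
One-on-one has to happen before VendorCall — violated.
The latest acceptable start time for Hiring is 2pm — holds.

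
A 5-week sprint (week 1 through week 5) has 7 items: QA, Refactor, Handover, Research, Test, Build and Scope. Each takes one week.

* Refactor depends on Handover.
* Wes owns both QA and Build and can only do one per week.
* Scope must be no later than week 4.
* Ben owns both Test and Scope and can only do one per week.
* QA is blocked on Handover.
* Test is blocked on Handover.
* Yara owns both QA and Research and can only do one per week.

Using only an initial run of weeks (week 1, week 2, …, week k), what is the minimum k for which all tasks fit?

The precedence chain requires at least 2 distinct weeks.
2 works (last occupied week: week 2): for example QA in week 2; Handover in week 1; Test in week 2; Research in week 1; Build in week 1; Scope in week 1; Refactor in week 2.

2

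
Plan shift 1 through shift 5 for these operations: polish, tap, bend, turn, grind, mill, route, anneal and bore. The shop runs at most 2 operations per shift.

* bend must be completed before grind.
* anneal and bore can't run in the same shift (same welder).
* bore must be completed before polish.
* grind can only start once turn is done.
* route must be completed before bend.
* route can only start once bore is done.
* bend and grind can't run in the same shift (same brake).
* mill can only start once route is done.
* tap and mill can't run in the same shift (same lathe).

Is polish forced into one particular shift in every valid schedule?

polish can be shift 2 (e.g. tap -> shift 4; turn -> shift 1; bore -> shift 1; polish -> shift 2; bend -> shift 3; mill -> shift 3; grind -> shift 4; route -> shift 2; anneal -> shift 5) or shift 3 (e.g. tap in shift 2; polish in shift 3; route in shift 2; anneal in shift 5; mill in shift 4; bend in shift 3; grind in shift 4; bore in shift 1; turn in shift 1).

No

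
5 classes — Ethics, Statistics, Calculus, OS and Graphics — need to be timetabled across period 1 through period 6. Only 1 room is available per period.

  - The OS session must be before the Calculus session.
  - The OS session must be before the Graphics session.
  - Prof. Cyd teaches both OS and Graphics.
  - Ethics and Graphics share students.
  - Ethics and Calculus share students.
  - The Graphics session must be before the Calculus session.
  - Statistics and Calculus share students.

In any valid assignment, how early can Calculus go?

period 3

Precedence pushes Calculus to at least period 3.
Calculus at period 3 is achievable: OS in period 1; Ethics in period 4; Statistics in period 5; Graphics in period 2; Calculus in period 3.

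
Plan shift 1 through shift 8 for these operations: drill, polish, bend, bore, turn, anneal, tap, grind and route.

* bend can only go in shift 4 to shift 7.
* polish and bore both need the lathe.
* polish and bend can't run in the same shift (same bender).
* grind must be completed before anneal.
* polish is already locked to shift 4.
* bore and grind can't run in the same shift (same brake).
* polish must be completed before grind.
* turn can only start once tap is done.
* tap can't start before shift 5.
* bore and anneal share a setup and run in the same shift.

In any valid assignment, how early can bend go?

shift 5

Bend is available from shift 4; bend's own window allows nothing later than shift 7.
bend at shift 5 is achievable: turn -> shift 6, drill -> shift 1, bend -> shift 5, polish -> shift 4, bore -> shift 6, grind -> shift 5, anneal -> shift 6, tap -> shift 5, route -> shift 1.
Nothing earlier works — the conflict constraints rule out every shift before shift 5.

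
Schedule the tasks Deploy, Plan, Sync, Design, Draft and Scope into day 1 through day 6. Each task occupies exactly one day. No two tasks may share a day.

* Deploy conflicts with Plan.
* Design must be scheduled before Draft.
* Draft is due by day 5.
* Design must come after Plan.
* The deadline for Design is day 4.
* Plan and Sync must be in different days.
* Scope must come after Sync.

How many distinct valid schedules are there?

Splitting on Plan: it can be day 1 (18), day 2 (9), day 3 (3). Listing each branch's schedules as (Deploy, Sync, Design, Draft, Scope) by day number:
Plan=day 1: (2,3,4,5,6) (2,4,3,5,6) (2,5,3,4,6) (3,2,4,5,6) (3,4,2,5,6) (3,5,2,4,6) (4,2,3,5,6) (4,3,2,5,6) (4,5,2,3,6) (5,2,3,4,6) (5,3,2,4,6) (5,4,2,3,6) (6,2,3,4,5) (6,2,3,5,4) (6,2,4,5,3) (6,3,2,4,5) (6,3,2,5,4) (6,4,2,3,5) — 18.
Plan=day 2: (1,3,4,5,6) (1,4,3,5,6) (1,5,3,4,6) (3,1,4,5,6) (4,1,3,5,6) (5,1,3,4,6) (6,1,3,4,5) (6,1,3,5,4) (6,1,4,5,3) — 9.
Plan=day 3: (1,2,4,5,6) (2,1,4,5,6) (6,1,4,5,2) — 3.
Summing: 18 + 9 + 3 = 30.

30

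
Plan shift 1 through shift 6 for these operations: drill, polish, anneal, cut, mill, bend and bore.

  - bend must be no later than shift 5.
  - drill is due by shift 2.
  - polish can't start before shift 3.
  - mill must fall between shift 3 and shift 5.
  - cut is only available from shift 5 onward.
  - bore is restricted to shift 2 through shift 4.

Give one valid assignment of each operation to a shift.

drill in shift 1, anneal in shift 1, bend in shift 1, bore in shift 2, mill in shift 3, cut in shift 5, polish in shift 3

Checking: cut=shift 5 in [shift 5,shift 6]; drill=shift 1 in [shift 1,shift 2]; bend=shift 1 in [shift 1,shift 5]; mill=shift 3 in [shift 3,shift 5]; bore=shift 2 in [shift 2,shift 4]; polish=shift 3 in [shift 3,shift 6].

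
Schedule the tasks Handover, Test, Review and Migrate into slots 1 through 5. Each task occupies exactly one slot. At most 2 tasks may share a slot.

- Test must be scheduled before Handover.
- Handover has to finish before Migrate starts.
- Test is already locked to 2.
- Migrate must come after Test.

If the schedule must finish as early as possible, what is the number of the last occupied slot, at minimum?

4

The precedence chain requires at least 3 distinct slots.
With at most 2 per slot and 4 tasks, at least 2 slots are needed.
Propagating the time windows through the other constraints, Migrate can't land before 4, so the schedule must run through at least slot 4.
4 works (last occupied slot: 4): for example Test in 2; Handover in 3; Review in 1; Migrate in 4.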